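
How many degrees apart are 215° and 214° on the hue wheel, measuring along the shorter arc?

|215 − 214| = 1.
1 ≤ 180, so the shorter arc is 1°.

1°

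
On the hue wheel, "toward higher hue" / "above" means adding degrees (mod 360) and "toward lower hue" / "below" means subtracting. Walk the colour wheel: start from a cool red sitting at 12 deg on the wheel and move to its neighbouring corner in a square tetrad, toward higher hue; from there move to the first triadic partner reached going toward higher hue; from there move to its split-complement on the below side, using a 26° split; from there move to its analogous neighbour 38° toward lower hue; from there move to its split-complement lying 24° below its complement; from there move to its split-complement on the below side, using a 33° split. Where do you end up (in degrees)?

square ↑ +90°: 12 + 90 = 102°
triadic ↑ +120°: 102 + 120 = 222°
split-comp 26° ↓ +154°: 222 + 154 = 376 → 376 − 360 = 16°
analog 38° ↓ −38°: 16 − 38 = -22 → -22 + 360 = 338°
split-comp 24° ↓ +156°: 338 + 156 = 494 → 494 − 360 = 134°
split-comp 33° ↓ +147°: 134 + 147 = 281°

281°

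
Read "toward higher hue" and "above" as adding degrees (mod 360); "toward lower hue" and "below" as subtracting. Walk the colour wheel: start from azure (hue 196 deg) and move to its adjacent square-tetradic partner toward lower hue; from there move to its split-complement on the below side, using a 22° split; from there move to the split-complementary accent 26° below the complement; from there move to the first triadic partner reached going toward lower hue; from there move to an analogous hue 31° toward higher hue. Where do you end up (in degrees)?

square ↓ −90°: 196 − 90 = 106°
split-comp 22° ↓ +158°: 106 + 158 = 264°
split-comp 26° ↓ +154°: 264 + 154 = 418 → 418 − 360 = 58°
triadic ↓ −120°: 58 − 120 = -62 → -62 + 360 = 298°
analog 31° ↑ +31°: 298 + 31 = 329°

329°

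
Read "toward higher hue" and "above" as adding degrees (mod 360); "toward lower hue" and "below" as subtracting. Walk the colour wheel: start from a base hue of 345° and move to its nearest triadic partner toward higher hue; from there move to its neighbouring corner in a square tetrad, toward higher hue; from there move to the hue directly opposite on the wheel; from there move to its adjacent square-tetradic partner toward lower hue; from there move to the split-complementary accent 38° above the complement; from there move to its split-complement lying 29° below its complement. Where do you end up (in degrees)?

345 + 120 = 465 → 465 − 360 = 105°   (triadic ↑)
105 + 90 = 195°   (square ↑)
195 + 180 = 375 → 375 − 360 = 15°   (complement)
15 − 90 = -75 → -75 + 360 = 285°   (square ↓)
285 + 218 = 503 → 503 − 360 = 143°   (split-comp 38° ↑)
143 + 151 = 294°   (split-comp 29° ↓)

294°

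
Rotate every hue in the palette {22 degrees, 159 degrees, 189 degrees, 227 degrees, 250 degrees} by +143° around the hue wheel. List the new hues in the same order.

165°, 302°, 332°, 10°, 33°

22 + 143 = 165°
159 + 143 = 302°
189 + 143 = 332°
227 + 143 = 370 → 370 − 360 = 10°
250 + 143 = 393 → 393 − 360 = 33°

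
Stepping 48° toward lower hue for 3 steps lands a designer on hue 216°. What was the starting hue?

3 steps of 48° (toward lower hue) give a net shift of −144°.
Start = end − shift: 216 + 144 = 360 → 360 − 360 = 0°

0°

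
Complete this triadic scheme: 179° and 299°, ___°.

A triad places three hues 120° apart.
The full set through 179° is {59°, 179°, 299°}.
Given {179°, 299°}, the missing hue is 59°.

59°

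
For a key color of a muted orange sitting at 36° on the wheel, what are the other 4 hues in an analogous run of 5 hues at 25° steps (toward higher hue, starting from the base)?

61°, 86°, 111°, and 136°

Analogous hues sit every 25° along the wheel.
36 + 25 = 61°
36 + 50 = 86°
36 + 75 = 111°
36 + 100 = 136°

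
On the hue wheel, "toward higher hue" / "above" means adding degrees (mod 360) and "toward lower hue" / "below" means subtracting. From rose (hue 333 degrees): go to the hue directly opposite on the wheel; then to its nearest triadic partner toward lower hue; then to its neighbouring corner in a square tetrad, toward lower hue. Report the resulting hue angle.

+180° (complement): 333 + 180 = 513 → 513 − 360 = 153°
−120° (triadic ↓): 153 − 120 = 33°
−90° (square ↓): 33 − 90 = -57 → -57 + 360 = 303°

303°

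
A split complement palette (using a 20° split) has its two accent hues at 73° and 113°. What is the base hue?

The accents sit 20° either side of the complement, so the complement is their short-arc midpoint on the wheel.
Short-arc midpoint of 73° and 113°: 93°.
Base is 180° from the complement: 93 − 180 = -87 → -87 + 360 = 273°

273°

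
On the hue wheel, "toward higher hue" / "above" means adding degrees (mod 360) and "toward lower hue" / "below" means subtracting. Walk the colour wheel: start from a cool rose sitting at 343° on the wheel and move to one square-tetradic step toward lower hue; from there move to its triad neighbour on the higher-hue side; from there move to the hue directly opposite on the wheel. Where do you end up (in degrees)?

193°

square ↓ −90°: 343 − 90 = 253°
triadic ↑ +120°: 253 + 120 = 373 → 373 − 360 = 13°
complement +180°: 13 + 180 = 193°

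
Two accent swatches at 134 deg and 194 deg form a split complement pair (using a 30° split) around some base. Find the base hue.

The accents sit 30° either side of the complement, so the complement is their short-arc midpoint on the wheel.
Short-arc midpoint of 134° and 194°: 164°.
Base is 180° from the complement: 164 − 180 = -16 → -16 + 360 = 344°

344°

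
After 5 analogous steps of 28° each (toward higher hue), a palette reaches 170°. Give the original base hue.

5 steps of 28° (toward higher hue) give a net shift of +140°.
Start = end − shift: 170 − 140 = 30°

30°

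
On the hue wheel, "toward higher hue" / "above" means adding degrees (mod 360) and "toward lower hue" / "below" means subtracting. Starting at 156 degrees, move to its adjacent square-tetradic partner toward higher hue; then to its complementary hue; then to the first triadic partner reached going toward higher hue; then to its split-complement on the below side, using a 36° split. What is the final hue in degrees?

330°

square ↑ +90°: 156 + 90 = 246°
complement +180°: 246 + 180 = 426 → 426 − 360 = 66°
triadic ↑ +120°: 66 + 120 = 186°
split-comp 36° ↓ +144°: 186 + 144 = 330°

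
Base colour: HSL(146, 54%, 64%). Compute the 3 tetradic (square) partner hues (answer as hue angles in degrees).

A square tetradic scheme places four hues every 90°.
146 + 90 = 236°
146 + 180 = 326°
146 + 270 = 416 → 416 − 360 = 56°

236°, 326°, 56°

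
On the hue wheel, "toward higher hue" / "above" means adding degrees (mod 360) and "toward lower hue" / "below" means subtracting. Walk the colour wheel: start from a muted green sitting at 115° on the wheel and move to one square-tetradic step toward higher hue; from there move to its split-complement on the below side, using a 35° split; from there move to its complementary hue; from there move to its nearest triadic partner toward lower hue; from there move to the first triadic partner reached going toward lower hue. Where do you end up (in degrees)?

290°

+90° (square ↑): 115 + 90 = 205°
+145° (split-comp 35° ↓): 205 + 145 = 350°
+180° (complement): 350 + 180 = 530 → 530 − 360 = 170°
−120° (triadic ↓): 170 − 120 = 50°
−120° (triadic ↓): 50 − 120 = -70 → -70 + 360 = 290°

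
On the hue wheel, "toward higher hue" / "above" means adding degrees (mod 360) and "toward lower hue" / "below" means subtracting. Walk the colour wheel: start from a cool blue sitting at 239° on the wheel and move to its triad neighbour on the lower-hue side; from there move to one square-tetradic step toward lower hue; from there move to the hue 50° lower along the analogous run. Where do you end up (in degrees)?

−120° (triadic ↓): 239 − 120 = 119°
−90° (square ↓): 119 − 90 = 29°
−50° (analog 50° ↓): 29 − 50 = -21 → -21 + 360 = 339°

339°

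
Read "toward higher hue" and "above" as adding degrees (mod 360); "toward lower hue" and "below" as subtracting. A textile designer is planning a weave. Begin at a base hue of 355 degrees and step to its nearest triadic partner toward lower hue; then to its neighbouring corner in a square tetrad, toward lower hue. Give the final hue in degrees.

−120° (triadic ↓): 355 − 120 = 235°
−90° (square ↓): 235 − 90 = 145°

145°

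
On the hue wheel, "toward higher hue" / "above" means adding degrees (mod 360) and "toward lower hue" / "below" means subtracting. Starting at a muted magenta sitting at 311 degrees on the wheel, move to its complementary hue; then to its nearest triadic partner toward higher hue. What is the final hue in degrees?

311 + 180 = 491 → 491 − 360 = 131°   (complement)
131 + 120 = 251°   (triadic ↑)

251°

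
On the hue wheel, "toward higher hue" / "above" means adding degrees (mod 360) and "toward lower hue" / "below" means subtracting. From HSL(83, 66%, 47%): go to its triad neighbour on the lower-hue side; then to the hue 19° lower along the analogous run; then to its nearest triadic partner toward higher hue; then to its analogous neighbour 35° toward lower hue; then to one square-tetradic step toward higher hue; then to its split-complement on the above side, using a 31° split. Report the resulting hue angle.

330°

−120° (triadic ↓): 83 − 120 = -37 → -37 + 360 = 323°
−19° (analog 19° ↓): 323 − 19 = 304°
+120° (triadic ↑): 304 + 120 = 424 → 424 − 360 = 64°
−35° (analog 35° ↓): 64 − 35 = 29°
+90° (square ↑): 29 + 90 = 119°
+211° (split-comp 31° ↑): 119 + 211 = 330°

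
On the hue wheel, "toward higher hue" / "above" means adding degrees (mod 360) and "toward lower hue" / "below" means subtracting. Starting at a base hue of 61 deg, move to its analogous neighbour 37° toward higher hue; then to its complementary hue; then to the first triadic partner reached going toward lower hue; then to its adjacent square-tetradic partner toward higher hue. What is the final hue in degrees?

analog 37° ↑ +37°: 61 + 37 = 98°
complement +180°: 98 + 180 = 278°
triadic ↓ −120°: 278 − 120 = 158°
square ↑ +90°: 158 + 90 = 248°

248°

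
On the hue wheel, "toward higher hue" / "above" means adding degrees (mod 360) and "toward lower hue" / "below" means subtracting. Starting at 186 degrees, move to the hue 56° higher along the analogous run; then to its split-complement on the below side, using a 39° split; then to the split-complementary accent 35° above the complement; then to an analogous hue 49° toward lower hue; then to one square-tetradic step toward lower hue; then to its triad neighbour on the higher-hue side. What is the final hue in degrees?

219°

analog 56° ↑ +56°: 186 + 56 = 242°
split-comp 39° ↓ +141°: 242 + 141 = 383 → 383 − 360 = 23°
split-comp 35° ↑ +215°: 23 + 215 = 238°
analog 49° ↓ −49°: 238 − 49 = 189°
square ↓ −90°: 189 − 90 = 99°
triadic ↑ +120°: 99 + 120 = 219°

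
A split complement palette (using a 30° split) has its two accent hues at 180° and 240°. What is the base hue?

30°

The accents sit 30° either side of the complement, so the complement is their short-arc midpoint on the wheel.
Short-arc midpoint of 180° and 240°: 210°.
Base is 180° from the complement: 210 − 180 = 30°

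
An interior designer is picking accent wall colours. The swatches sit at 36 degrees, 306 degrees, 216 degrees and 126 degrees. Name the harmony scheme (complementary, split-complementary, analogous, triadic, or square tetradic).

Sort the hues: 36°, 126°, 216°, 306°.
Successive gaps around the wheel: 90°, 90°, 90°, 90°.
Four hues every 90° form a square tetradic scheme.

square tetradic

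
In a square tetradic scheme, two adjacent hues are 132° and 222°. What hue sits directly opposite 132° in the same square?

A square tetradic scheme places four hues 90° apart; opposite corners are 180° apart.
132 + 180 = 312°

312°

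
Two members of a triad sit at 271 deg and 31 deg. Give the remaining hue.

A triad spaces three hues 120° apart.
The full set is {31°, 151°, 271°}.

151°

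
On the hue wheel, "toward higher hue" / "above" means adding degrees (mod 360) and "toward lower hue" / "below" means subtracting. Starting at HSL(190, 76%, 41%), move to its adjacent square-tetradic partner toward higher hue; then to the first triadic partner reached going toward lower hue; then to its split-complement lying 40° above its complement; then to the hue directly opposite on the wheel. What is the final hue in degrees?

200°

square ↑ +90°: 190 + 90 = 280°
triadic ↓ −120°: 280 − 120 = 160°
split-comp 40° ↑ +220°: 160 + 220 = 380 → 380 − 360 = 20°
complement +180°: 20 + 180 = 200°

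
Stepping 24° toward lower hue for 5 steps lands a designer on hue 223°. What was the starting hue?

343°

5 steps of 24° (toward lower hue) give a net shift of −120°.
Start = end − shift: 223 + 120 = 343°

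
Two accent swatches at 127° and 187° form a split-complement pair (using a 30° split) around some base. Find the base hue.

The accents sit 30° either side of the complement, so the complement is their short-arc midpoint on the wheel.
Short-arc midpoint of 127° and 187°: 157°.
Base is 180° from the complement: 157 − 180 = -23 → -23 + 360 = 337°

337°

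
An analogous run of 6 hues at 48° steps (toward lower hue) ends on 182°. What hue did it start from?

5 steps of 48° (toward lower hue) give a net shift of −240°.
Start = end − shift: 182 + 240 = 422 → 422 − 360 = 62°

62°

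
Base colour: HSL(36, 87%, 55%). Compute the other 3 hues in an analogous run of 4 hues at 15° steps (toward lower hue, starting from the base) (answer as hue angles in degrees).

Analogous hues sit every 15° along the wheel.
36 − 15 = 21°
36 − 30 = 6°
36 − 45 = -9 → -9 + 360 = 351°

21°, 6°, and 351°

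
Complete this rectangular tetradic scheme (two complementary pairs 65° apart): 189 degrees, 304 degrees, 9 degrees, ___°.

A rectangular tetradic uses two complementary pairs 65° apart: offsets 0°, 65°, 180°, 245°.
Among {9°, 189°, 304°}, 9° and 189° are a 180° pair.
The remaining hue 304° needs its own complement: 304 + 180 = 484 → 484 − 360 = 124°

124°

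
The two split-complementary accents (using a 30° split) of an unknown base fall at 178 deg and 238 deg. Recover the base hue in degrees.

28°

The accents sit 30° either side of the complement, so the complement is their short-arc midpoint on the wheel.
Short-arc midpoint of 178° and 238°: 208°.
Base is 180° from the complement: 208 − 180 = 28°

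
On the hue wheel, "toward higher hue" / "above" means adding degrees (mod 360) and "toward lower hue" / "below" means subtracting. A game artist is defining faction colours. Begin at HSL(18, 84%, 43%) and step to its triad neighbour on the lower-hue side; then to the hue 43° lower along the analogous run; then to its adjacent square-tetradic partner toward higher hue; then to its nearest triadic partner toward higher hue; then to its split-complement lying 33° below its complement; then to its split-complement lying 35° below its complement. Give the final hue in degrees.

357°

18 − 120 = -102 → -102 + 360 = 258°   (triadic ↓)
258 − 43 = 215°   (analog 43° ↓)
215 + 90 = 305°   (square ↑)
305 + 120 = 425 → 425 − 360 = 65°   (triadic ↑)
65 + 147 = 212°   (split-comp 33° ↓)
212 + 145 = 357°   (split-comp 35° ↓)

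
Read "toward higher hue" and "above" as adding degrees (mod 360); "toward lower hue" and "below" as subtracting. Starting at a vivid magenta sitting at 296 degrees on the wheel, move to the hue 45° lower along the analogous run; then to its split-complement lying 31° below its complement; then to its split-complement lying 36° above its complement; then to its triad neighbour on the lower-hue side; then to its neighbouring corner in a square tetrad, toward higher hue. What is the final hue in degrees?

−45° (analog 45° ↓): 296 − 45 = 251°
+149° (split-comp 31° ↓): 251 + 149 = 400 → 400 − 360 = 40°
+216° (split-comp 36° ↑): 40 + 216 = 256°
−120° (triadic ↓): 256 − 120 = 136°
+90° (square ↑): 136 + 90 = 226°

226°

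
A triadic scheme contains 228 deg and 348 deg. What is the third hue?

108°

A triad spaces three hues 120° apart.
The full set is {108°, 228°, 348°}.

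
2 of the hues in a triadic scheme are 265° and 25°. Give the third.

A triad places three hues 120° apart.
The full set through 25° is {25°, 145°, 265°}.
Given {25°, 265°}, the missing hue is 145°.

145°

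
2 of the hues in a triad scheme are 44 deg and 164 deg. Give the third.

A triad places three hues 120° apart.
The full set through 44° is {44°, 164°, 284°}.
Given {44°, 164°}, the missing hue is 284°.

284°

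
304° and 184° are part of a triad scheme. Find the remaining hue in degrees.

64°

A triad places three hues 120° apart.
The full set through 184° is {64°, 184°, 304°}.
Given {184°, 304°}, the missing hue is 64°.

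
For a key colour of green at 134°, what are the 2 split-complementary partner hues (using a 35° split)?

Split-complementary hues sit 35° either side of the complement.
Complement of 134°: 134 + 180 = 314°
314 − 35 = 279°
314 + 35 = 349°

279° and 349°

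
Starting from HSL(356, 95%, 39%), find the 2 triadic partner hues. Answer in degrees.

116° and 236°

A triad places three hues 120° apart.
356 + 120 = 476 → 476 − 360 = 116°
356 + 240 = 596 → 596 − 360 = 236°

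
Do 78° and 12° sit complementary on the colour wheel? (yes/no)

no

Angular distance: |78 − 12| = 66 = 66°.
Complementary requires 180°.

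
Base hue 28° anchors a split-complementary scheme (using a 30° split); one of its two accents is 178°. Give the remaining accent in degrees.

Split-complementary hues sit 30° either side of the complement.
Complement of the base 28°: 28 + 180 = 208°
The given accent 178° is 30° one side of 208°; the other accent sits 30° the other side: 208 + 30 = 238°

238°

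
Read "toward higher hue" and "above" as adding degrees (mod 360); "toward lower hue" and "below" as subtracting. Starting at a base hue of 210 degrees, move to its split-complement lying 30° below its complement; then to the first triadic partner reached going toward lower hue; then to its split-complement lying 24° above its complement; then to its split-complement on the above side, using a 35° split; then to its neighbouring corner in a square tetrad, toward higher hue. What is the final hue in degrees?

+150° (split-comp 30° ↓): 210 + 150 = 360 → 360 − 360 = 0°
−120° (triadic ↓): 0 − 120 = -120 → -120 + 360 = 240°
+204° (split-comp 24° ↑): 240 + 204 = 444 → 444 − 360 = 84°
+215° (split-comp 35° ↑): 84 + 215 = 299°
+90° (square ↑): 299 + 90 = 389 → 389 − 360 = 29°

29°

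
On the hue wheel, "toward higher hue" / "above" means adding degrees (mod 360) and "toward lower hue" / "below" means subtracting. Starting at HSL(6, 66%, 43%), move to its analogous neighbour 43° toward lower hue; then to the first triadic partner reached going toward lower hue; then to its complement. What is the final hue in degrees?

analog 43° ↓ −43°: 6 − 43 = -37 → -37 + 360 = 323°
triadic ↓ −120°: 323 − 120 = 203°
complement +180°: 203 + 180 = 383 → 383 − 360 = 23°

23°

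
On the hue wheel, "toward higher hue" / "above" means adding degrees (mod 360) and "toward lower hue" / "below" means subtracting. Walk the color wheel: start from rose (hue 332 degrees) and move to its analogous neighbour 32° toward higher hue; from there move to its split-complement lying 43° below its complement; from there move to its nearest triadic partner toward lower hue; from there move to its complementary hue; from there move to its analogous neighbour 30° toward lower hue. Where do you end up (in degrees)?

171°

332 + 32 = 364 → 364 − 360 = 4°   (analog 32° ↑)
4 + 137 = 141°   (split-comp 43° ↓)
141 − 120 = 21°   (triadic ↓)
21 + 180 = 201°   (complement)
201 − 30 = 171°   (analog 30° ↓)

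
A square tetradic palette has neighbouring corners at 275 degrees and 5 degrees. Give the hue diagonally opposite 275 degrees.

95°

A square tetradic scheme places four hues 90° apart; opposite corners are 180° apart.
275 + 180 = 455 → 455 − 360 = 95°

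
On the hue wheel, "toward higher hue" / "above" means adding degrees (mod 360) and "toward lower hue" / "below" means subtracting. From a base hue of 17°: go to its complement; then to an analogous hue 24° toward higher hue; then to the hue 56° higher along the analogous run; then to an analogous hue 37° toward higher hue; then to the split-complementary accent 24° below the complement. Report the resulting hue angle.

110°

+180° (complement): 17 + 180 = 197°
+24° (analog 24° ↑): 197 + 24 = 221°
+56° (analog 56° ↑): 221 + 56 = 277°
+37° (analog 37° ↑): 277 + 37 = 314°
+156° (split-comp 24° ↓): 314 + 156 = 470 → 470 − 360 = 110°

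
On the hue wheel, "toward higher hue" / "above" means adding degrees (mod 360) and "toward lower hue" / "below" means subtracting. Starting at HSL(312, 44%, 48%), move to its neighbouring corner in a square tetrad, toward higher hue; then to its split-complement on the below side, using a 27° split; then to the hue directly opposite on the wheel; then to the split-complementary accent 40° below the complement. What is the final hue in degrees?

155°

square ↑ +90°: 312 + 90 = 402 → 402 − 360 = 42°
split-comp 27° ↓ +153°: 42 + 153 = 195°
complement +180°: 195 + 180 = 375 → 375 − 360 = 15°
split-comp 40° ↓ +140°: 15 + 140 = 155°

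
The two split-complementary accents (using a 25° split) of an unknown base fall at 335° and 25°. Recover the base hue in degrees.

The accents sit 25° either side of the complement, so the complement is their short-arc midpoint on the wheel.
Short-arc midpoint of 335° and 25°: 0°.
Base is 180° from the complement: 0 − 180 = -180 → -180 + 360 = 180°

180°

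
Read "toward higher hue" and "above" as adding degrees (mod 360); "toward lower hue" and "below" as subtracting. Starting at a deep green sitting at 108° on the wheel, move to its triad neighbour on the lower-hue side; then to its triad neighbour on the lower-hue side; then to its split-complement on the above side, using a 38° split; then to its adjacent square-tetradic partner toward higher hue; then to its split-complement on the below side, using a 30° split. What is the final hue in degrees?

108 − 120 = -12 → -12 + 360 = 348°   (triadic ↓)
348 − 120 = 228°   (triadic ↓)
228 + 218 = 446 → 446 − 360 = 86°   (split-comp 38° ↑)
86 + 90 = 176°   (square ↑)
176 + 150 = 326°   (split-comp 30° ↓)

326°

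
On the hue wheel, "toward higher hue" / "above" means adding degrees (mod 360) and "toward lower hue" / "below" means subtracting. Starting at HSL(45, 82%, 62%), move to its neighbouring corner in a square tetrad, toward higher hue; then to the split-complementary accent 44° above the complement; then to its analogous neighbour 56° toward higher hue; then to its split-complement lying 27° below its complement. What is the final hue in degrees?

208°

45 + 90 = 135°   (square ↑)
135 + 224 = 359°   (split-comp 44° ↑)
359 + 56 = 415 → 415 − 360 = 55°   (analog 56° ↑)
55 + 153 = 208°   (split-comp 27° ↓)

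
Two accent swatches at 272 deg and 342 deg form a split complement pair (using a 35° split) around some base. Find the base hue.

The accents sit 35° either side of the complement, so the complement is their short-arc midpoint on the wheel.
Short-arc midpoint of 272° and 342°: 307°.
Base is 180° from the complement: 307 − 180 = 127°

127°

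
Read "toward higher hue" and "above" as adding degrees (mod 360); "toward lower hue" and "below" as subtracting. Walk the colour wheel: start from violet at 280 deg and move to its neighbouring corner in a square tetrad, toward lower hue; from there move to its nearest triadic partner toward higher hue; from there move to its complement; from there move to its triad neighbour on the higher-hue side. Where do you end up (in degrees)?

250°

−90° (square ↓): 280 − 90 = 190°
+120° (triadic ↑): 190 + 120 = 310°
+180° (complement): 310 + 180 = 490 → 490 − 360 = 130°
+120° (triadic ↑): 130 + 120 = 250°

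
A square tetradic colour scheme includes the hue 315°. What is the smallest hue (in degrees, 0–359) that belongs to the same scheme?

A square tetradic scheme places four hues every 90°.
The full set through 315° is {45°, 135°, 225°, 315°}.

45°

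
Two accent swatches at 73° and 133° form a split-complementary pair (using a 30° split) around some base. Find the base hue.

283°

The accents sit 30° either side of the complement, so the complement is their short-arc midpoint on the wheel.
Short-arc midpoint of 73° and 133°: 103°.
Base is 180° from the complement: 103 − 180 = -77 → -77 + 360 = 283°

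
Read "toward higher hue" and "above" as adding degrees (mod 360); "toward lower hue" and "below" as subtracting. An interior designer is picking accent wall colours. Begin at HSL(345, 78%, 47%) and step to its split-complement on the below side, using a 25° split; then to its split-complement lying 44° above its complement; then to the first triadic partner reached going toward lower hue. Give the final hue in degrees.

345 + 155 = 500 → 500 − 360 = 140°   (split-comp 25° ↓)
140 + 224 = 364 → 364 − 360 = 4°   (split-comp 44° ↑)
4 − 120 = -116 → -116 + 360 = 244°   (triadic ↓)

244°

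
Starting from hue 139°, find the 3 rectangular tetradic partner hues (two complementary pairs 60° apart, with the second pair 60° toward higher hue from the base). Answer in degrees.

A rectangular tetradic uses two complementary pairs 60° apart: offsets 0°, 60°, 180°, 240°.
139 + 60 = 199°
139 + 180 = 319°
139 + 240 = 379 → 379 − 360 = 19°

199°, 319° and 19°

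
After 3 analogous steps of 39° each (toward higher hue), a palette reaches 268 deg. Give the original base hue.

151°

3 steps of 39° (toward higher hue) give a net shift of +117°.
Start = end − shift: 268 − 117 = 151°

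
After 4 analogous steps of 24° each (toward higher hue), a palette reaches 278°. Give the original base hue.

4 steps of 24° (toward higher hue) give a net shift of +96°.
Start = end − shift: 278 − 96 = 182°

182°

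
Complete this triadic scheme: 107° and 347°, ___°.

A triad places three hues 120° apart.
The full set through 107° is {107°, 227°, 347°}.
Given {107°, 347°}, the missing hue is 227°.

227°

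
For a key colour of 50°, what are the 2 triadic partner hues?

170° and 290°

A triad places three hues 120° apart.
50 + 120 = 170°
50 + 240 = 290°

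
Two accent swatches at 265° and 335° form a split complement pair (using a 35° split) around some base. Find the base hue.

The accents sit 35° either side of the complement, so the complement is their short-arc midpoint on the wheel.
Short-arc midpoint of 265° and 335°: 300°.
Base is 180° from the complement: 300 − 180 = 120°

120°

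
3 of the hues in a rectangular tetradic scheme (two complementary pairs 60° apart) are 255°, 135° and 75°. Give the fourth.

A rectangular tetradic uses two complementary pairs 60° apart: offsets 0°, 60°, 180°, 240°.
Among {75°, 135°, 255°}, 75° and 255° are a 180° pair.
The remaining hue 135° needs its own complement: 135 + 180 = 315°

315°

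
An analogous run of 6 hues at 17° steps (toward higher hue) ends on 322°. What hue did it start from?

237°

5 steps of 17° (toward higher hue) give a net shift of +85°.
Start = end − shift: 322 − 85 = 237°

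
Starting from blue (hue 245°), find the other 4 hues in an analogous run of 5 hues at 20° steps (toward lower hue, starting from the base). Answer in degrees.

225°, 205°, 185°, and 165°

245 − 20 = 225°
245 − 40 = 205°
245 − 60 = 185°
245 − 80 = 165°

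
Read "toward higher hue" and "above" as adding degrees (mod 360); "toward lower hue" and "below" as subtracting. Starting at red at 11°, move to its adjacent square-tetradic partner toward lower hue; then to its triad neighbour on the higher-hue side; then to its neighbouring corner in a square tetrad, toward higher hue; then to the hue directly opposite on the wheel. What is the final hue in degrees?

−90° (square ↓): 11 − 90 = -79 → -79 + 360 = 281°
+120° (triadic ↑): 281 + 120 = 401 → 401 − 360 = 41°
+90° (square ↑): 41 + 90 = 131°
+180° (complement): 131 + 180 = 311°

311°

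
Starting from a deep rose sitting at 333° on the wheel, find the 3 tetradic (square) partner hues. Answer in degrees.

A square tetradic scheme places four hues every 90°.
333 + 90 = 423 → 423 − 360 = 63°
333 + 180 = 513 → 513 − 360 = 153°
333 + 270 = 603 → 603 − 360 = 243°

63°, 153° and 243°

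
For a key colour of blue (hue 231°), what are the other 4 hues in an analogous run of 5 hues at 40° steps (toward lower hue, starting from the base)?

Analogous hues sit every 40° along the wheel.
231 − 40 = 191°
231 − 80 = 151°
231 − 120 = 111°
231 − 160 = 71°

191°, 151°, 111° and 71°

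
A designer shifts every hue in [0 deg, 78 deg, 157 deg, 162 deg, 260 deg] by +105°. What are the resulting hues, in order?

105°, 183°, 262°, 267°, 5°

0 + 105 = 105°
78 + 105 = 183°
157 + 105 = 262°
162 + 105 = 267°
260 + 105 = 365 → 365 − 360 = 5°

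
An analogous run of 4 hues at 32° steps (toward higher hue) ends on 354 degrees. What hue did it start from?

258°

3 steps of 32° (toward higher hue) give a net shift of +96°.
Start = end − shift: 354 − 96 = 258°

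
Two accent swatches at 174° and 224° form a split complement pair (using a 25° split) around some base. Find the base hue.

19°

The accents sit 25° either side of the complement, so the complement is their short-arc midpoint on the wheel.
Short-arc midpoint of 174° and 224°: 199°.
Base is 180° from the complement: 199 − 180 = 19°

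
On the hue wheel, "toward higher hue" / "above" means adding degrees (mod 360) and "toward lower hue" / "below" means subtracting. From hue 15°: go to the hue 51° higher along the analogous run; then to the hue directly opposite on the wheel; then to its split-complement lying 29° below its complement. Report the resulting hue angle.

37°

15 + 51 = 66°   (analog 51° ↑)
66 + 180 = 246°   (complement)
246 + 151 = 397 → 397 − 360 = 37°   (split-comp 29° ↓)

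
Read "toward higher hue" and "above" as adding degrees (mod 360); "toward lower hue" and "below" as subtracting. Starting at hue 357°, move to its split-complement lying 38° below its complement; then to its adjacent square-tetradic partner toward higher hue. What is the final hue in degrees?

229°

+142° (split-comp 38° ↓): 357 + 142 = 499 → 499 − 360 = 139°
+90° (square ↑): 139 + 90 = 229°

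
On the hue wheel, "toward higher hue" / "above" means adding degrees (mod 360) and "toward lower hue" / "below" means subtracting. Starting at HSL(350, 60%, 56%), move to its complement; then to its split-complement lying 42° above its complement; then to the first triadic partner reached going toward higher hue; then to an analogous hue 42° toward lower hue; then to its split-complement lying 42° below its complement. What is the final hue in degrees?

350 + 180 = 530 → 530 − 360 = 170°   (complement)
170 + 222 = 392 → 392 − 360 = 32°   (split-comp 42° ↑)
32 + 120 = 152°   (triadic ↑)
152 − 42 = 110°   (analog 42° ↓)
110 + 138 = 248°   (split-comp 42° ↓)

248°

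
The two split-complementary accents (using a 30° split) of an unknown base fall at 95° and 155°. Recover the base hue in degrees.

The accents sit 30° either side of the complement, so the complement is their short-arc midpoint on the wheel.
Short-arc midpoint of 95° and 155°: 125°.
Base is 180° from the complement: 125 − 180 = -55 → -55 + 360 = 305°

305°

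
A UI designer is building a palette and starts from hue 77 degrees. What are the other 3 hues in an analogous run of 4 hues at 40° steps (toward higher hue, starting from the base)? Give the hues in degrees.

Analogous hues sit every 40° along the wheel.
77 + 40 = 117°
77 + 80 = 157°
77 + 120 = 197°

117°, 157° and 197°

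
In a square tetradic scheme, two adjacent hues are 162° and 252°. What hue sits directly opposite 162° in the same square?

342°

A square tetradic scheme places four hues 90° apart; opposite corners are 180° apart.
162 + 180 = 342°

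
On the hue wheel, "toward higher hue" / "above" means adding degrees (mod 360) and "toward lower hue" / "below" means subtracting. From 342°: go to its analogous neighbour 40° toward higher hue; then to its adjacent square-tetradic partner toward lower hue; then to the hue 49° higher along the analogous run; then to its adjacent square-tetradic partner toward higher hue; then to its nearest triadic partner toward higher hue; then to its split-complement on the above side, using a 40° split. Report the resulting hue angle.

analog 40° ↑ +40°: 342 + 40 = 382 → 382 − 360 = 22°
square ↓ −90°: 22 − 90 = -68 → -68 + 360 = 292°
analog 49° ↑ +49°: 292 + 49 = 341°
square ↑ +90°: 341 + 90 = 431 → 431 − 360 = 71°
triadic ↑ +120°: 71 + 120 = 191°
split-comp 40° ↑ +220°: 191 + 220 = 411 → 411 − 360 = 51°

51°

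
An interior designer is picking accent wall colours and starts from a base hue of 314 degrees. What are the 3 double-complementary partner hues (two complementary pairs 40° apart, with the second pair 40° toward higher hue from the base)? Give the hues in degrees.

354°, 134° and 174°

A rectangular tetradic uses two complementary pairs 40° apart: offsets 0°, 40°, 180°, 220°.
314 + 40 = 354°
314 + 180 = 494 → 494 − 360 = 134°
314 + 220 = 534 → 534 − 360 = 174°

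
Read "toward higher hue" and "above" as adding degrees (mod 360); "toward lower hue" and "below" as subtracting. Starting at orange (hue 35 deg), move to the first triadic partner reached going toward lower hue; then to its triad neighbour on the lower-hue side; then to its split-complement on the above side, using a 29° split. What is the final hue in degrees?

35 − 120 = -85 → -85 + 360 = 275°   (triadic ↓)
275 − 120 = 155°   (triadic ↓)
155 + 209 = 364 → 364 − 360 = 4°   (split-comp 29° ↑)

4°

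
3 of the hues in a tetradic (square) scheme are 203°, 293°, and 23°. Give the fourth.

A square tetradic scheme places four hues every 90°.
The full set through 23° is {23°, 113°, 203°, 293°}.
Given {23°, 203°, 293°}, the missing hue is 113°.

113°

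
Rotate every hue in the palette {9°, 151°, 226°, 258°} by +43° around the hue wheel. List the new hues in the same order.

52°, 194°, 269°, 301°

9 + 43 = 52°
151 + 43 = 194°
226 + 43 = 269°
258 + 43 = 301°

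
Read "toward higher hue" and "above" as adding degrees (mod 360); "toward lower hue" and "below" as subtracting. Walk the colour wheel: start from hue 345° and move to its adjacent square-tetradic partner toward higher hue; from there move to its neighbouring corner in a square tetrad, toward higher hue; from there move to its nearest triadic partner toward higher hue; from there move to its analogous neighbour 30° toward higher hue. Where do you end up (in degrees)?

+90° (square ↑): 345 + 90 = 435 → 435 − 360 = 75°
+90° (square ↑): 75 + 90 = 165°
+120° (triadic ↑): 165 + 120 = 285°
+30° (analog 30° ↑): 285 + 30 = 315°

315°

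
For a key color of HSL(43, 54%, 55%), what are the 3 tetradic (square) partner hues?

133°, 223°, 313°

A square tetradic scheme places four hues every 90°.
43 + 90 = 133°
43 + 180 = 223°
43 + 270 = 313°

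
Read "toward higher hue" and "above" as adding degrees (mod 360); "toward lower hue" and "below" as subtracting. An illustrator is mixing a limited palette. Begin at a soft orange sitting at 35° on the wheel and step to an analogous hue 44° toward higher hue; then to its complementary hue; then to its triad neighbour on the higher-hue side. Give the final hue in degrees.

analog 44° ↑ +44°: 35 + 44 = 79°
complement +180°: 79 + 180 = 259°
triadic ↑ +120°: 259 + 120 = 379 → 379 − 360 = 19°

19°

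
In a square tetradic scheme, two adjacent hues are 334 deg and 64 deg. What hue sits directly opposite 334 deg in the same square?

A square tetradic scheme places four hues 90° apart; opposite corners are 180° apart.
334 + 180 = 514 → 514 − 360 = 154°

154°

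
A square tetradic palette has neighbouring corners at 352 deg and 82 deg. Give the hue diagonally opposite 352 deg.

A square tetradic scheme places four hues 90° apart; opposite corners are 180° apart.
352 + 180 = 532 → 532 − 360 = 172°

172°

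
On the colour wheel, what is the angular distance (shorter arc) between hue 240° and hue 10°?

130°

|240 − 10| = 230.
The shorter arc is 360 − 230 = 130°.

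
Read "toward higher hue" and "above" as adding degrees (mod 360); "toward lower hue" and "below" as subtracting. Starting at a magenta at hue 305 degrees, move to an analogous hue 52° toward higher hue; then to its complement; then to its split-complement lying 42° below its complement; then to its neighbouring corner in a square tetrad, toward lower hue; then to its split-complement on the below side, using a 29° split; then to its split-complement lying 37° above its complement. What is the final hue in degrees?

233°

305 + 52 = 357°   (analog 52° ↑)
357 + 180 = 537 → 537 − 360 = 177°   (complement)
177 + 138 = 315°   (split-comp 42° ↓)
315 − 90 = 225°   (square ↓)
225 + 151 = 376 → 376 − 360 = 16°   (split-comp 29° ↓)
16 + 217 = 233°   (split-comp 37° ↑)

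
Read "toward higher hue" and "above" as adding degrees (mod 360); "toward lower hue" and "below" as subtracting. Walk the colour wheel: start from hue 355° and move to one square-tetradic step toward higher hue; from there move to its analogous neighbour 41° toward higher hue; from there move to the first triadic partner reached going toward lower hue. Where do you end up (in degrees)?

355 + 90 = 445 → 445 − 360 = 85°   (square ↑)
85 + 41 = 126°   (analog 41° ↑)
126 − 120 = 6°   (triadic ↓)

6°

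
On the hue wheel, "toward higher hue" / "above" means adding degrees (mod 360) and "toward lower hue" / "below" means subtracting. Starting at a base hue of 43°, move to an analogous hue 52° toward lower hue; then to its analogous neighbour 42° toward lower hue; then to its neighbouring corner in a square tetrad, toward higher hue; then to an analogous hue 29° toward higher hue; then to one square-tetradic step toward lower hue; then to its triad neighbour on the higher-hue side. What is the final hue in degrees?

analog 52° ↓ −52°: 43 − 52 = -9 → -9 + 360 = 351°
analog 42° ↓ −42°: 351 − 42 = 309°
square ↑ +90°: 309 + 90 = 399 → 399 − 360 = 39°
analog 29° ↑ +29°: 39 + 29 = 68°
square ↓ −90°: 68 − 90 = -22 → -22 + 360 = 338°
triadic ↑ +120°: 338 + 120 = 458 → 458 − 360 = 98°

98°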